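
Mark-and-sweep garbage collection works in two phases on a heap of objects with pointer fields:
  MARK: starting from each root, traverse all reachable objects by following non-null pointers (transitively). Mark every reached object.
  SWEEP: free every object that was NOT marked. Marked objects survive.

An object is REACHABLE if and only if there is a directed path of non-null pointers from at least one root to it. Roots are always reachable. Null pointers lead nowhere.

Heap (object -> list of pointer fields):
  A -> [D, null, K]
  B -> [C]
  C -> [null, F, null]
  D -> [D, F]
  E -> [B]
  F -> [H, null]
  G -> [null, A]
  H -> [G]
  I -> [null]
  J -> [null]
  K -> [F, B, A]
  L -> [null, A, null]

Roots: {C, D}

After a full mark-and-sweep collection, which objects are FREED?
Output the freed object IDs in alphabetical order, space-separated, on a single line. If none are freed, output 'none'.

Roots: C D
Mark C: refs=null F null, marked=C
Mark D: refs=D F, marked=C D
Mark F: refs=H null, marked=C D F
Mark H: refs=G, marked=C D F H
Mark G: refs=null A, marked=C D F G H
Mark A: refs=D null K, marked=A C D F G H
Mark K: refs=F B A, marked=A C D F G H K
Mark B: refs=C, marked=A B C D F G H K
Unmarked (collected): E I J L

Answer: E I J L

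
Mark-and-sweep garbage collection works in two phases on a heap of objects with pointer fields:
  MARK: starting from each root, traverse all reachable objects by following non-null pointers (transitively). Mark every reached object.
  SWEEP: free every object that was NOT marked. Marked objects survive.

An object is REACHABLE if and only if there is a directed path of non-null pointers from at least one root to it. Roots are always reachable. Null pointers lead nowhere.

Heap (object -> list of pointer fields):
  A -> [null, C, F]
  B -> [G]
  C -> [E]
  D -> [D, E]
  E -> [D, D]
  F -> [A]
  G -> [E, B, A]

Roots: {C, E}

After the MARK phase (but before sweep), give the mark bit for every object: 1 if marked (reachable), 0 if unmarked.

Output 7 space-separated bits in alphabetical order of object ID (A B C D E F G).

Answer: 0 0 1 1 1 0 0

Derivation:
Roots: C E
Mark C: refs=E, marked=C
Mark E: refs=D D, marked=C E
Mark D: refs=D E, marked=C D E
Unmarked (collected): A B F G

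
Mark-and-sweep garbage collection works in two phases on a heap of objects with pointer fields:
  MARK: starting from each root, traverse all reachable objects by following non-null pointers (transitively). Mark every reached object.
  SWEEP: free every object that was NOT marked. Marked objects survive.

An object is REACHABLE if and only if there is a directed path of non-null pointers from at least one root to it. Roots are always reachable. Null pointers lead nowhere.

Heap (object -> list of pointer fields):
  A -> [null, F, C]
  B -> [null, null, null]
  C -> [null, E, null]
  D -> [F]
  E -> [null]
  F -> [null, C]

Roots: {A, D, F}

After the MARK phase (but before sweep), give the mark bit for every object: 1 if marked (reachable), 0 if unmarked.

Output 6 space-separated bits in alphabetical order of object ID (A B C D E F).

Answer: 1 0 1 1 1 1

Derivation:
Roots: A D F
Mark A: refs=null F C, marked=A
Mark D: refs=F, marked=A D
Mark F: refs=null C, marked=A D F
Mark C: refs=null E null, marked=A C D F
Mark E: refs=null, marked=A C D E F
Unmarked (collected): B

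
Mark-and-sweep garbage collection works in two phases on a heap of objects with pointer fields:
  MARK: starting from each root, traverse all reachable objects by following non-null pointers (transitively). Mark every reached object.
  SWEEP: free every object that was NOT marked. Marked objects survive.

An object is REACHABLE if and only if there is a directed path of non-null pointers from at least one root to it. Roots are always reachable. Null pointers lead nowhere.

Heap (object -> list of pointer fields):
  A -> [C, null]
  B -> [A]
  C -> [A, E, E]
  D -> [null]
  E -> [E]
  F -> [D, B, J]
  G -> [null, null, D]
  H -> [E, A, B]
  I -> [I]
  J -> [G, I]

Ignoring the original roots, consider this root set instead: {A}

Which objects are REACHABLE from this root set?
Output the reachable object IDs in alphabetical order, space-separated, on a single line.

Answer: A C E

Derivation:
Roots: A
Mark A: refs=C null, marked=A
Mark C: refs=A E E, marked=A C
Mark E: refs=E, marked=A C E
Unmarked (collected): B D F G H I J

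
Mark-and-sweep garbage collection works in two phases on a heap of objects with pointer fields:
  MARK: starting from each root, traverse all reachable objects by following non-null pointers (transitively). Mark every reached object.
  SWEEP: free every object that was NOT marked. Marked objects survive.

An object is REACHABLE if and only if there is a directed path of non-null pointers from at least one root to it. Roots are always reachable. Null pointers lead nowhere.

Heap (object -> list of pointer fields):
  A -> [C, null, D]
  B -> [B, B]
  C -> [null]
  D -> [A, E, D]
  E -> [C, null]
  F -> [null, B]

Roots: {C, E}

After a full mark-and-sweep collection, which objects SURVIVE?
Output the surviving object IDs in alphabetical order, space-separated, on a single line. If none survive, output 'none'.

Answer: C E

Derivation:
Roots: C E
Mark C: refs=null, marked=C
Mark E: refs=C null, marked=C E
Unmarked (collected): A B D F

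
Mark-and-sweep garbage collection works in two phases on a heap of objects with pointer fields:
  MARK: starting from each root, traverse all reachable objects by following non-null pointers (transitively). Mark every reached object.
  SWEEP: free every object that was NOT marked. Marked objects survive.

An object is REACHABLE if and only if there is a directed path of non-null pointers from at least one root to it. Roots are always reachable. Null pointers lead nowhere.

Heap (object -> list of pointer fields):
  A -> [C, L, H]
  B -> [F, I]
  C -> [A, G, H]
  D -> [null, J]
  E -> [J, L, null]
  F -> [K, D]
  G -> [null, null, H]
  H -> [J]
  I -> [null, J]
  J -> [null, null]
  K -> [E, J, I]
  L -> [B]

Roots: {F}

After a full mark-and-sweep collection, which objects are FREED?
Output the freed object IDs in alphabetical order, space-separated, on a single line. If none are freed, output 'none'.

Roots: F
Mark F: refs=K D, marked=F
Mark K: refs=E J I, marked=F K
Mark D: refs=null J, marked=D F K
Mark E: refs=J L null, marked=D E F K
Mark J: refs=null null, marked=D E F J K
Mark I: refs=null J, marked=D E F I J K
Mark L: refs=B, marked=D E F I J K L
Mark B: refs=F I, marked=B D E F I J K L
Unmarked (collected): A C G H

Answer: A C G H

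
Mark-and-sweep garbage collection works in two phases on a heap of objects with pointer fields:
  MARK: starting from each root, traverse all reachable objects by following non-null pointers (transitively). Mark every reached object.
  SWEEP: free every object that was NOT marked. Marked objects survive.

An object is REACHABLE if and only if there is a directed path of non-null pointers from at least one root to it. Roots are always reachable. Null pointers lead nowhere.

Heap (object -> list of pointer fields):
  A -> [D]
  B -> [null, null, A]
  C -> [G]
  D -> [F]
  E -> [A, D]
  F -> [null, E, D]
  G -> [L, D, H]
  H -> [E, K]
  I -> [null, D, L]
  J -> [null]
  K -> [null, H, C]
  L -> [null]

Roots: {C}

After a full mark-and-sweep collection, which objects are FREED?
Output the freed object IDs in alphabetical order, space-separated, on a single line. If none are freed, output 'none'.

Roots: C
Mark C: refs=G, marked=C
Mark G: refs=L D H, marked=C G
Mark L: refs=null, marked=C G L
Mark D: refs=F, marked=C D G L
Mark H: refs=E K, marked=C D G H L
Mark F: refs=null E D, marked=C D F G H L
Mark E: refs=A D, marked=C D E F G H L
Mark K: refs=null H C, marked=C D E F G H K L
Mark A: refs=D, marked=A C D E F G H K L
Unmarked (collected): B I J

Answer: B I J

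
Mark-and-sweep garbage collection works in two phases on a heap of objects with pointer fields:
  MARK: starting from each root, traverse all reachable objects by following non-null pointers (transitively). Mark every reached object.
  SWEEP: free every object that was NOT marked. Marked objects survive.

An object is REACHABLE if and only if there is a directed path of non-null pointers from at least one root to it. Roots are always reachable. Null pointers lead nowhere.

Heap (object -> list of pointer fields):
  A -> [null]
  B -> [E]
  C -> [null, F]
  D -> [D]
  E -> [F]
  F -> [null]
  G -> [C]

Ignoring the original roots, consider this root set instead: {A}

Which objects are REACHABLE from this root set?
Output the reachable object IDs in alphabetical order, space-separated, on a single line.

Roots: A
Mark A: refs=null, marked=A
Unmarked (collected): B C D E F G

Answer: A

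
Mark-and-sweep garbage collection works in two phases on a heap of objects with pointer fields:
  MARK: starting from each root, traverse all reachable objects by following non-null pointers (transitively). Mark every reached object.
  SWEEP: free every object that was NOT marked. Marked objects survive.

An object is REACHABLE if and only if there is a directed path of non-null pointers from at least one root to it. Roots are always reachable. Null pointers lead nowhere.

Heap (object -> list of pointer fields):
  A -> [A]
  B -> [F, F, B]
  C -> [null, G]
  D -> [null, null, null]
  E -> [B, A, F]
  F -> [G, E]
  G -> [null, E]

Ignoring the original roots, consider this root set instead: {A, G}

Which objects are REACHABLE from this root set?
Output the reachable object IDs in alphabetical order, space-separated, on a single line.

Roots: A G
Mark A: refs=A, marked=A
Mark G: refs=null E, marked=A G
Mark E: refs=B A F, marked=A E G
Mark B: refs=F F B, marked=A B E G
Mark F: refs=G E, marked=A B E F G
Unmarked (collected): C D

Answer: A B E F G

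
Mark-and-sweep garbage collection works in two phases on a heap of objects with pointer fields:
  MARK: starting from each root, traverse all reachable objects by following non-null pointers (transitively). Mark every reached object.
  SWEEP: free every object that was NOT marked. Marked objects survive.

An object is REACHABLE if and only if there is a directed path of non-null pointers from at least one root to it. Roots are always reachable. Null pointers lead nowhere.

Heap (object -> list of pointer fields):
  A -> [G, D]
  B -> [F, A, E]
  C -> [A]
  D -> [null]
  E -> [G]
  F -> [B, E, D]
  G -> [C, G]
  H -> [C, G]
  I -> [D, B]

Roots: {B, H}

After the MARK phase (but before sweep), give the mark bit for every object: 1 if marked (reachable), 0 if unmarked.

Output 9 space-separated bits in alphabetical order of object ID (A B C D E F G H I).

Answer: 1 1 1 1 1 1 1 1 0

Derivation:
Roots: B H
Mark B: refs=F A E, marked=B
Mark H: refs=C G, marked=B H
Mark F: refs=B E D, marked=B F H
Mark A: refs=G D, marked=A B F H
Mark E: refs=G, marked=A B E F H
Mark C: refs=A, marked=A B C E F H
Mark G: refs=C G, marked=A B C E F G H
Mark D: refs=null, marked=A B C D E F G H
Unmarked (collected): I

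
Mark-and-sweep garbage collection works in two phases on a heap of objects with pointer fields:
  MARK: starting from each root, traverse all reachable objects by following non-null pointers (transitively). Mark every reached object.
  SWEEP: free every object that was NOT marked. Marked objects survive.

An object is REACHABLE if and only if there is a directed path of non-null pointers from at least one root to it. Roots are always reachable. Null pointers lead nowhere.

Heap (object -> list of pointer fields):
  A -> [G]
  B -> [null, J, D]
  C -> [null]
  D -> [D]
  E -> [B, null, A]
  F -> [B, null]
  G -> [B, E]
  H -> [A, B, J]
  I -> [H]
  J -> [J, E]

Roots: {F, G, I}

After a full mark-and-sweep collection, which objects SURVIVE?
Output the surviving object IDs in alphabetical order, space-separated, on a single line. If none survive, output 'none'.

Roots: F G I
Mark F: refs=B null, marked=F
Mark G: refs=B E, marked=F G
Mark I: refs=H, marked=F G I
Mark B: refs=null J D, marked=B F G I
Mark E: refs=B null A, marked=B E F G I
Mark H: refs=A B J, marked=B E F G H I
Mark J: refs=J E, marked=B E F G H I J
Mark D: refs=D, marked=B D E F G H I J
Mark A: refs=G, marked=A B D E F G H I J
Unmarked (collected): C

Answer: A B D E F G H I J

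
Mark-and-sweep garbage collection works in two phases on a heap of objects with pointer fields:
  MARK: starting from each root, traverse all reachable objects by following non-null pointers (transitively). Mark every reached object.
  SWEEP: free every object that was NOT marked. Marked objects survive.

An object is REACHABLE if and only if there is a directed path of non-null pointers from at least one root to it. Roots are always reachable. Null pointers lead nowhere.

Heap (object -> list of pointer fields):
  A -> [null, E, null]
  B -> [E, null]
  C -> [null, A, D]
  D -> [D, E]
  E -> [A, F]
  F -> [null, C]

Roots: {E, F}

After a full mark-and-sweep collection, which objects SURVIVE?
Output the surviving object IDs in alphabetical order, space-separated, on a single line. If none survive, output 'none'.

Roots: E F
Mark E: refs=A F, marked=E
Mark F: refs=null C, marked=E F
Mark A: refs=null E null, marked=A E F
Mark C: refs=null A D, marked=A C E F
Mark D: refs=D E, marked=A C D E F
Unmarked (collected): B

Answer: A C D E F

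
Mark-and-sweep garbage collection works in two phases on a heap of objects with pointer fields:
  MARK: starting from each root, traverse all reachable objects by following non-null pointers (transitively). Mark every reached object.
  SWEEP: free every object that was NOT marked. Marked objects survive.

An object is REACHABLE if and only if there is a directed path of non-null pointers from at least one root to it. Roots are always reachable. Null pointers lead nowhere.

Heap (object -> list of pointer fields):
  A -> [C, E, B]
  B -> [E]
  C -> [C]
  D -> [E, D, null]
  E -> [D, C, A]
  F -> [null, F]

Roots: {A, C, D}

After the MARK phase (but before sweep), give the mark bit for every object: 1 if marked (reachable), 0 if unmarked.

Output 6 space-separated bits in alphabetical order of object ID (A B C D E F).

Roots: A C D
Mark A: refs=C E B, marked=A
Mark C: refs=C, marked=A C
Mark D: refs=E D null, marked=A C D
Mark E: refs=D C A, marked=A C D E
Mark B: refs=E, marked=A B C D E
Unmarked (collected): F

Answer: 1 1 1 1 1 0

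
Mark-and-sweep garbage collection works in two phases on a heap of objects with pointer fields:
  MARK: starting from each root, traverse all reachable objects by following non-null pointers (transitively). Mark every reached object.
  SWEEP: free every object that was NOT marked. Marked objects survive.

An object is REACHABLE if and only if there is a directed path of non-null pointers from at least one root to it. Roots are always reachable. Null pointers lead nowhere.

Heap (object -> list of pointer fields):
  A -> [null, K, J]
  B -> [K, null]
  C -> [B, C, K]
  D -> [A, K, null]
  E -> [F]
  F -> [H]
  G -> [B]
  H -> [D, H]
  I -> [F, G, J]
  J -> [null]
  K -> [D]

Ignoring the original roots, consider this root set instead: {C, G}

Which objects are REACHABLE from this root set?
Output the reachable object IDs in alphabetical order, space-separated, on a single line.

Roots: C G
Mark C: refs=B C K, marked=C
Mark G: refs=B, marked=C G
Mark B: refs=K null, marked=B C G
Mark K: refs=D, marked=B C G K
Mark D: refs=A K null, marked=B C D G K
Mark A: refs=null K J, marked=A B C D G K
Mark J: refs=null, marked=A B C D G J K
Unmarked (collected): E F H I

Answer: A B C D G J K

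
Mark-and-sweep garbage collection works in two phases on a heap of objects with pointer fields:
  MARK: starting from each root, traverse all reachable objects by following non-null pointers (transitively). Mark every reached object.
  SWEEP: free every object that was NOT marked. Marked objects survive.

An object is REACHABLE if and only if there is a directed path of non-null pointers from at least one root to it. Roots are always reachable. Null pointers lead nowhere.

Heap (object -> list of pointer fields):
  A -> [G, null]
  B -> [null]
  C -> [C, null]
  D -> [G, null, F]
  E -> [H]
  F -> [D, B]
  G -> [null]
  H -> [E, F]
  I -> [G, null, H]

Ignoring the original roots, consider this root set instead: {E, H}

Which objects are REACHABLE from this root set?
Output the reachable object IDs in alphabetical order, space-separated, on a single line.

Answer: B D E F G H

Derivation:
Roots: E H
Mark E: refs=H, marked=E
Mark H: refs=E F, marked=E H
Mark F: refs=D B, marked=E F H
Mark D: refs=G null F, marked=D E F H
Mark B: refs=null, marked=B D E F H
Mark G: refs=null, marked=B D E F G H
Unmarked (collected): A C I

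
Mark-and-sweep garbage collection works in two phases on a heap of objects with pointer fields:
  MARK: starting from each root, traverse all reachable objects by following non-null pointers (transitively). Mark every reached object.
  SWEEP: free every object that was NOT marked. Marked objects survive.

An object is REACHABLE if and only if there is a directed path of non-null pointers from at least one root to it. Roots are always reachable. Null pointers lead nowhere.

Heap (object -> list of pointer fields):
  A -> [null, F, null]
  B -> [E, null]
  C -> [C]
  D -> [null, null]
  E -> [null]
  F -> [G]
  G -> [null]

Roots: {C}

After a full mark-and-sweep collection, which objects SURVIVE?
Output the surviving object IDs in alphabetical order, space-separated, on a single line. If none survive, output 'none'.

Roots: C
Mark C: refs=C, marked=C
Unmarked (collected): A B D E F G

Answer: C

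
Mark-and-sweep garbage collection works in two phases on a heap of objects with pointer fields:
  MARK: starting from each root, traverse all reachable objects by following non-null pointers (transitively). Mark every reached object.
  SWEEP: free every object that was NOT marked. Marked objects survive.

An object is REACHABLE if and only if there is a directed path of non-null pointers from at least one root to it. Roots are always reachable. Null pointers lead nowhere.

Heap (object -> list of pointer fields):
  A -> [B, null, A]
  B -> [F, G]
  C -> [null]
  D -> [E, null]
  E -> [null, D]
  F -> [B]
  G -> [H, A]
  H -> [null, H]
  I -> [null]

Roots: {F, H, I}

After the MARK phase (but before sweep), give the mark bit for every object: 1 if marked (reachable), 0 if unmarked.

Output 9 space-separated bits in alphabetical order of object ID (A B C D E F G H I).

Roots: F H I
Mark F: refs=B, marked=F
Mark H: refs=null H, marked=F H
Mark I: refs=null, marked=F H I
Mark B: refs=F G, marked=B F H I
Mark G: refs=H A, marked=B F G H I
Mark A: refs=B null A, marked=A B F G H I
Unmarked (collected): C D E

Answer: 1 1 0 0 0 1 1 1 1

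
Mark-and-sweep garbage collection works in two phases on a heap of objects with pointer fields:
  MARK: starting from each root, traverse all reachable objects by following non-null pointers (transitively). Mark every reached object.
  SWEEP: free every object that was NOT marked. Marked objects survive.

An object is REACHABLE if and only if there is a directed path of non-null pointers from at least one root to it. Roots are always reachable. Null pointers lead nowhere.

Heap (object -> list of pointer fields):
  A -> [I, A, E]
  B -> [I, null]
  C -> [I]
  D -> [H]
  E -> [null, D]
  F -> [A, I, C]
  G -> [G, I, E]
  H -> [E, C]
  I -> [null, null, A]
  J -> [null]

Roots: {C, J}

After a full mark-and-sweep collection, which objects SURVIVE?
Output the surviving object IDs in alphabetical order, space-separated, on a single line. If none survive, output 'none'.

Answer: A C D E H I J

Derivation:
Roots: C J
Mark C: refs=I, marked=C
Mark J: refs=null, marked=C J
Mark I: refs=null null A, marked=C I J
Mark A: refs=I A E, marked=A C I J
Mark E: refs=null D, marked=A C E I J
Mark D: refs=H, marked=A C D E I J
Mark H: refs=E C, marked=A C D E H I J
Unmarked (collected): B F G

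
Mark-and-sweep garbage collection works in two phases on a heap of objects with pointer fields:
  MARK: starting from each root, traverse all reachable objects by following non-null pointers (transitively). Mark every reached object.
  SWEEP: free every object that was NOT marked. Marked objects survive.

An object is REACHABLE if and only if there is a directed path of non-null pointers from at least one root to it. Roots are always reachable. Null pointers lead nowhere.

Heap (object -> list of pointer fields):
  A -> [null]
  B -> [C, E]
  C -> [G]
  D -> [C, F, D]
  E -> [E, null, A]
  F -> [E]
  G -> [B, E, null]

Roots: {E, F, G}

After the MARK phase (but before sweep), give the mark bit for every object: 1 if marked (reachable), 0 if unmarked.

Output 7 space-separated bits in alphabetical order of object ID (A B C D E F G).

Roots: E F G
Mark E: refs=E null A, marked=E
Mark F: refs=E, marked=E F
Mark G: refs=B E null, marked=E F G
Mark A: refs=null, marked=A E F G
Mark B: refs=C E, marked=A B E F G
Mark C: refs=G, marked=A B C E F G
Unmarked (collected): D

Answer: 1 1 1 0 1 1 1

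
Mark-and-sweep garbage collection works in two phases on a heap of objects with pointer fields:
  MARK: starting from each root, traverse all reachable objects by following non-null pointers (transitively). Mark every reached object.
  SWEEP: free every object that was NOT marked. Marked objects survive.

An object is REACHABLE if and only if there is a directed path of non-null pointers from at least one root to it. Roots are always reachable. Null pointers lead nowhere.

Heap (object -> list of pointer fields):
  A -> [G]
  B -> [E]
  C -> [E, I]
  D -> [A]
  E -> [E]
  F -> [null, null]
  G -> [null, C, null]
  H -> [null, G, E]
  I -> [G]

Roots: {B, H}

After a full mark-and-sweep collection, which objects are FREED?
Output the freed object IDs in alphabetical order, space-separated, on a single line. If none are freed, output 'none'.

Answer: A D F

Derivation:
Roots: B H
Mark B: refs=E, marked=B
Mark H: refs=null G E, marked=B H
Mark E: refs=E, marked=B E H
Mark G: refs=null C null, marked=B E G H
Mark C: refs=E I, marked=B C E G H
Mark I: refs=G, marked=B C E G H I
Unmarked (collected): A D F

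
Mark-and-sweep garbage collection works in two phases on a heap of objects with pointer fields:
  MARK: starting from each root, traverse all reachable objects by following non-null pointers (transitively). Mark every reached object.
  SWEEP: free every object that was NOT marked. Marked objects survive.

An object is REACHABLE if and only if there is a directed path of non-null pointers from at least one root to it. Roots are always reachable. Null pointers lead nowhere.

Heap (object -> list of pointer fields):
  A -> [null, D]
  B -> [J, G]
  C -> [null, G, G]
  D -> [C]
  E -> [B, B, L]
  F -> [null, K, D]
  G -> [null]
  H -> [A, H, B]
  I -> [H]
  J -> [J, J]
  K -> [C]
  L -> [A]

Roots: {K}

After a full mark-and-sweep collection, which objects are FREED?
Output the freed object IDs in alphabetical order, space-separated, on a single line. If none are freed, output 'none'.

Answer: A B D E F H I J L

Derivation:
Roots: K
Mark K: refs=C, marked=K
Mark C: refs=null G G, marked=C K
Mark G: refs=null, marked=C G K
Unmarked (collected): A B D E F H I J L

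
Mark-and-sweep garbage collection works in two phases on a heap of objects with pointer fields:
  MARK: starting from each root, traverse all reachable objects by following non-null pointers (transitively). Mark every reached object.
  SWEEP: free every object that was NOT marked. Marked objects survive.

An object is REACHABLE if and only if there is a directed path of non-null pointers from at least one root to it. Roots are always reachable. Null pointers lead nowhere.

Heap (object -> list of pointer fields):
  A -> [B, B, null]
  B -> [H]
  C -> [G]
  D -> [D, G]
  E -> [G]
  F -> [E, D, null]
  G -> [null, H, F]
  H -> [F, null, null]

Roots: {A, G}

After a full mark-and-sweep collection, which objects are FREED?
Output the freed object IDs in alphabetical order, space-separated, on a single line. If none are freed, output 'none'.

Answer: C

Derivation:
Roots: A G
Mark A: refs=B B null, marked=A
Mark G: refs=null H F, marked=A G
Mark B: refs=H, marked=A B G
Mark H: refs=F null null, marked=A B G H
Mark F: refs=E D null, marked=A B F G H
Mark E: refs=G, marked=A B E F G H
Mark D: refs=D G, marked=A B D E F G H
Unmarked (collected): C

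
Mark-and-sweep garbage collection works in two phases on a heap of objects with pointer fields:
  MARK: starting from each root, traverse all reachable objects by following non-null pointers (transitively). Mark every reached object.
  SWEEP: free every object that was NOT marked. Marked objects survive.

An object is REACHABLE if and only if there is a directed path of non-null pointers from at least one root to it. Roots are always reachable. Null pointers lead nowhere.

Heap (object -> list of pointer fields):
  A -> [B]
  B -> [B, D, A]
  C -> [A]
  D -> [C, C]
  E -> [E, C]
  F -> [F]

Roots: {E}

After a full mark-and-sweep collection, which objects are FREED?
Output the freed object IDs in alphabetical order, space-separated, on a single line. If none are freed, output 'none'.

Roots: E
Mark E: refs=E C, marked=E
Mark C: refs=A, marked=C E
Mark A: refs=B, marked=A C E
Mark B: refs=B D A, marked=A B C E
Mark D: refs=C C, marked=A B C D E
Unmarked (collected): F

Answer: F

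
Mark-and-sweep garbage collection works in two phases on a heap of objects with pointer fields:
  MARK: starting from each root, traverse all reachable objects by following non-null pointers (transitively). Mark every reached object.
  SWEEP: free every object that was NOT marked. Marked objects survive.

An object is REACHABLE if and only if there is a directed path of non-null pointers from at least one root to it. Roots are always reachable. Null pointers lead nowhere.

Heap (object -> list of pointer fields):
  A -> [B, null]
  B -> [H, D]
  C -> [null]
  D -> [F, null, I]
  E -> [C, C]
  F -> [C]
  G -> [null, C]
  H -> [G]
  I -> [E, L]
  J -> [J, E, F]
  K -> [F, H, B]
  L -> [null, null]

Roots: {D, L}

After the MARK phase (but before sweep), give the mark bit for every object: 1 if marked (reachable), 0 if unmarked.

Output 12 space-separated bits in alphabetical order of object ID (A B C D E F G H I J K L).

Answer: 0 0 1 1 1 1 0 0 1 0 0 1

Derivation:
Roots: D L
Mark D: refs=F null I, marked=D
Mark L: refs=null null, marked=D L
Mark F: refs=C, marked=D F L
Mark I: refs=E L, marked=D F I L
Mark C: refs=null, marked=C D F I L
Mark E: refs=C C, marked=C D E F I L
Unmarked (collected): A B G H J K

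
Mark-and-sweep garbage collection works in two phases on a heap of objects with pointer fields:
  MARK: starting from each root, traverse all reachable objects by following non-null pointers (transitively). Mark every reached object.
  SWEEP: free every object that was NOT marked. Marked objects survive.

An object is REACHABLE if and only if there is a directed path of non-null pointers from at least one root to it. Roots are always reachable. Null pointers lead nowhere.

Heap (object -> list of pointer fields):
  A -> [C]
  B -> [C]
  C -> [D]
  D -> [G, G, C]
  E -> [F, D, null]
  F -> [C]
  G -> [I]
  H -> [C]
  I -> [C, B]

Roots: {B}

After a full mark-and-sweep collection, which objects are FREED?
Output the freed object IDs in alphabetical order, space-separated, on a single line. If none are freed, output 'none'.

Answer: A E F H

Derivation:
Roots: B
Mark B: refs=C, marked=B
Mark C: refs=D, marked=B C
Mark D: refs=G G C, marked=B C D
Mark G: refs=I, marked=B C D G
Mark I: refs=C B, marked=B C D G I
Unmarked (collected): A E F H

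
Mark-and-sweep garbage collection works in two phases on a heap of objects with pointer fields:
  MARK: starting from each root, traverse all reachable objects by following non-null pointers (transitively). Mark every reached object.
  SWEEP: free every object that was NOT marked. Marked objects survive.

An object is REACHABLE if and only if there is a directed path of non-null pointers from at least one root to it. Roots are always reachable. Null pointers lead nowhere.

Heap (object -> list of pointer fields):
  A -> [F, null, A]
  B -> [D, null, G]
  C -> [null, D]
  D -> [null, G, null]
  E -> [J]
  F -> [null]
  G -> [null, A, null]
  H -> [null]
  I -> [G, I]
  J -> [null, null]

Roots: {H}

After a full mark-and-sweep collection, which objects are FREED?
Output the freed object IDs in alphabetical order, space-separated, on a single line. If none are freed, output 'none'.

Roots: H
Mark H: refs=null, marked=H
Unmarked (collected): A B C D E F G I J

Answer: A B C D E F G I J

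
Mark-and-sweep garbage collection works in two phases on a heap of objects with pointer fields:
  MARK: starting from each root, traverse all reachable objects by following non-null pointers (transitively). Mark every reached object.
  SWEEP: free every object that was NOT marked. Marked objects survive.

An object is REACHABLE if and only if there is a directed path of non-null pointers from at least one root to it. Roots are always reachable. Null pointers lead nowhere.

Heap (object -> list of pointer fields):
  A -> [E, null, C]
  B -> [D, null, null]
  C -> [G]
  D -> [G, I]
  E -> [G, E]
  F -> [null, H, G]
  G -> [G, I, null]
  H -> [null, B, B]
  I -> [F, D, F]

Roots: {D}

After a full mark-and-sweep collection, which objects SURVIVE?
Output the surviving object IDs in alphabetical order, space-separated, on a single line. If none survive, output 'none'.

Answer: B D F G H I

Derivation:
Roots: D
Mark D: refs=G I, marked=D
Mark G: refs=G I null, marked=D G
Mark I: refs=F D F, marked=D G I
Mark F: refs=null H G, marked=D F G I
Mark H: refs=null B B, marked=D F G H I
Mark B: refs=D null null, marked=B D F G H I
Unmarked (collected): A C E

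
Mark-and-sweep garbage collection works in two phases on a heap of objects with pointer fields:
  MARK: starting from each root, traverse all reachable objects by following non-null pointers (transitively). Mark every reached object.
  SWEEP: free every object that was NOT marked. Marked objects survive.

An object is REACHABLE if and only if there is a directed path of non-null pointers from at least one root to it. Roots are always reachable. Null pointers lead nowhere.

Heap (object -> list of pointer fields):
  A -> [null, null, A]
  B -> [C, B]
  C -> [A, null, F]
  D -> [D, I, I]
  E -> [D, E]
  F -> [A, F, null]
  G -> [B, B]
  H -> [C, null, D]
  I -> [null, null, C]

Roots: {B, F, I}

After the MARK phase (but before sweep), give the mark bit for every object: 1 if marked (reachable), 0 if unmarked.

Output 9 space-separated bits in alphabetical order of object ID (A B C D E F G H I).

Roots: B F I
Mark B: refs=C B, marked=B
Mark F: refs=A F null, marked=B F
Mark I: refs=null null C, marked=B F I
Mark C: refs=A null F, marked=B C F I
Mark A: refs=null null A, marked=A B C F I
Unmarked (collected): D E G H

Answer: 1 1 1 0 0 1 0 0 1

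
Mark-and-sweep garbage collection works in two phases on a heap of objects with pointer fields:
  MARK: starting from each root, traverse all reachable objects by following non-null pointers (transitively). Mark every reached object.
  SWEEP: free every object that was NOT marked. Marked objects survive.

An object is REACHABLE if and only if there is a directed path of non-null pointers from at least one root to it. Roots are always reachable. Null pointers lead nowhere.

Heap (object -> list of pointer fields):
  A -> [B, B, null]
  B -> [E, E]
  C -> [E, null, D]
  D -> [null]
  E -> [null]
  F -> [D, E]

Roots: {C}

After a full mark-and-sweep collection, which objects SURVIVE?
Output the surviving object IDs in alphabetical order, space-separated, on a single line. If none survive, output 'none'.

Roots: C
Mark C: refs=E null D, marked=C
Mark E: refs=null, marked=C E
Mark D: refs=null, marked=C D E
Unmarked (collected): A B F

Answer: C D E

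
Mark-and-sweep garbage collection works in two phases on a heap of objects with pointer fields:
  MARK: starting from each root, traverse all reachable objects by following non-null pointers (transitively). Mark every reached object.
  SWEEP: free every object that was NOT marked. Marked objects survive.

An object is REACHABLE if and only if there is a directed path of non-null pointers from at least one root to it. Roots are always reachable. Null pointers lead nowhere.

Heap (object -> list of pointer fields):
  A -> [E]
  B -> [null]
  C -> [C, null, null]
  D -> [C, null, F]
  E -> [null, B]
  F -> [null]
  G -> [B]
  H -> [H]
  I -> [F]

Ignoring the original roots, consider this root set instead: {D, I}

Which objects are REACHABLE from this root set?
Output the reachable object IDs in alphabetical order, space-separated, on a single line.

Answer: C D F I

Derivation:
Roots: D I
Mark D: refs=C null F, marked=D
Mark I: refs=F, marked=D I
Mark C: refs=C null null, marked=C D I
Mark F: refs=null, marked=C D F I
Unmarked (collected): A B E G H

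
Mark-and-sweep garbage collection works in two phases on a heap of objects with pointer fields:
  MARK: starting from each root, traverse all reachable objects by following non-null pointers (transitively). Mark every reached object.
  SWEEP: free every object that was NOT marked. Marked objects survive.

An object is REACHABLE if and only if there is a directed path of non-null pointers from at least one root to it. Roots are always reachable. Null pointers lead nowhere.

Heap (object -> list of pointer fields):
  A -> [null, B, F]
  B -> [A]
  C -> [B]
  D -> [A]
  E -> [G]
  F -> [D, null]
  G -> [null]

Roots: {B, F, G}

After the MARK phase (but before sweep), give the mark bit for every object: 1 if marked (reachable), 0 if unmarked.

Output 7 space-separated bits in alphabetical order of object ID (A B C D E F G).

Answer: 1 1 0 1 0 1 1

Derivation:
Roots: B F G
Mark B: refs=A, marked=B
Mark F: refs=D null, marked=B F
Mark G: refs=null, marked=B F G
Mark A: refs=null B F, marked=A B F G
Mark D: refs=A, marked=A B D F G
Unmarked (collected): C E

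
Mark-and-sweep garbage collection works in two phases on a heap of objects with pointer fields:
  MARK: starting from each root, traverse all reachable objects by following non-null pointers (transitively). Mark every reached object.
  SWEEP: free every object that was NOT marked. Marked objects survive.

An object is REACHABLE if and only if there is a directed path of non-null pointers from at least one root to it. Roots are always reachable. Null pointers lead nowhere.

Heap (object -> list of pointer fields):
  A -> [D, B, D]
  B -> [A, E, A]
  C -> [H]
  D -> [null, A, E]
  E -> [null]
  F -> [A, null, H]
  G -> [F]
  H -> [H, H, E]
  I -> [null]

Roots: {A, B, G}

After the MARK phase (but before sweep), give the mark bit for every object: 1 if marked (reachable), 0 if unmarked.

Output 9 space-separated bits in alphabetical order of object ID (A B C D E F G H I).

Roots: A B G
Mark A: refs=D B D, marked=A
Mark B: refs=A E A, marked=A B
Mark G: refs=F, marked=A B G
Mark D: refs=null A E, marked=A B D G
Mark E: refs=null, marked=A B D E G
Mark F: refs=A null H, marked=A B D E F G
Mark H: refs=H H E, marked=A B D E F G H
Unmarked (collected): C I

Answer: 1 1 0 1 1 1 1 1 0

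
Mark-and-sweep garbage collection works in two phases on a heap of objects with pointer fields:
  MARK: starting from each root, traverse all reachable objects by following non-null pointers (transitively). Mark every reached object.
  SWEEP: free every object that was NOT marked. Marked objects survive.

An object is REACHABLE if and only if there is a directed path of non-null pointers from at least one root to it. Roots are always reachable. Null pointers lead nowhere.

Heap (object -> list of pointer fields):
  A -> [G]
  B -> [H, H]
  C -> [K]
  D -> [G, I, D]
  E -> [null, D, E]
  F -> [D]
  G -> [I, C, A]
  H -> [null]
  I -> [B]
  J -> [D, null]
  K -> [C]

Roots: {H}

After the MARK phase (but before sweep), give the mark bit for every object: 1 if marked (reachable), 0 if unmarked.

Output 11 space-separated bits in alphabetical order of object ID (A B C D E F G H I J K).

Answer: 0 0 0 0 0 0 0 1 0 0 0

Derivation:
Roots: H
Mark H: refs=null, marked=H
Unmarked (collected): A B C D E F G I J K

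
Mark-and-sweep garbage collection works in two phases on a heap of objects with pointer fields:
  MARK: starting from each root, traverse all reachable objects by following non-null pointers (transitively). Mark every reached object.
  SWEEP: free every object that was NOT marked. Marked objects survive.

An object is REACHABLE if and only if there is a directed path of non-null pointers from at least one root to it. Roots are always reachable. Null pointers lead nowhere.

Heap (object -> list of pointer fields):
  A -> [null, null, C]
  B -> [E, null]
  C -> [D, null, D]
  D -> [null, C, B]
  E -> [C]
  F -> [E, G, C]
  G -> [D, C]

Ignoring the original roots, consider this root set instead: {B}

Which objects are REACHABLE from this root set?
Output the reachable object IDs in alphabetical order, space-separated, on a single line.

Roots: B
Mark B: refs=E null, marked=B
Mark E: refs=C, marked=B E
Mark C: refs=D null D, marked=B C E
Mark D: refs=null C B, marked=B C D E
Unmarked (collected): A F G

Answer: B C D E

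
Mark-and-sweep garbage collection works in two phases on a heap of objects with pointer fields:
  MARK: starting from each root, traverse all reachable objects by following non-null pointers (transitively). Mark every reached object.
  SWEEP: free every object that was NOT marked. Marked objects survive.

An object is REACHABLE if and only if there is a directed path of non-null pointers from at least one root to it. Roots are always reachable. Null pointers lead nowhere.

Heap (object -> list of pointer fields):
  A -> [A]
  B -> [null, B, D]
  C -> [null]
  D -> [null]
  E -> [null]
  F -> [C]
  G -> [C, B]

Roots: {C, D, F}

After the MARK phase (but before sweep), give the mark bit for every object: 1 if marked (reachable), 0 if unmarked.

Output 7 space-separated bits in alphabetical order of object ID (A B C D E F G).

Answer: 0 0 1 1 0 1 0

Derivation:
Roots: C D F
Mark C: refs=null, marked=C
Mark D: refs=null, marked=C D
Mark F: refs=C, marked=C D F
Unmarked (collected): A B E G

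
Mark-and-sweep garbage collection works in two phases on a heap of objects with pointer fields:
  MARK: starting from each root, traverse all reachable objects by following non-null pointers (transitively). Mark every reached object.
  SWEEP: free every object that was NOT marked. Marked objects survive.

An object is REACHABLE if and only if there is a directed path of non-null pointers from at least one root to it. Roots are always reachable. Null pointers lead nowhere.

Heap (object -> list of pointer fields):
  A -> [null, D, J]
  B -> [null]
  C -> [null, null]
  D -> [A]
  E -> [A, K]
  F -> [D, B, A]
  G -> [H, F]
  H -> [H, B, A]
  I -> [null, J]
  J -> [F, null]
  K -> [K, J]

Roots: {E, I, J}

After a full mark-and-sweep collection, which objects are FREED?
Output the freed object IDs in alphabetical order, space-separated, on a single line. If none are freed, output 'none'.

Roots: E I J
Mark E: refs=A K, marked=E
Mark I: refs=null J, marked=E I
Mark J: refs=F null, marked=E I J
Mark A: refs=null D J, marked=A E I J
Mark K: refs=K J, marked=A E I J K
Mark F: refs=D B A, marked=A E F I J K
Mark D: refs=A, marked=A D E F I J K
Mark B: refs=null, marked=A B D E F I J K
Unmarked (collected): C G H

Answer: C G H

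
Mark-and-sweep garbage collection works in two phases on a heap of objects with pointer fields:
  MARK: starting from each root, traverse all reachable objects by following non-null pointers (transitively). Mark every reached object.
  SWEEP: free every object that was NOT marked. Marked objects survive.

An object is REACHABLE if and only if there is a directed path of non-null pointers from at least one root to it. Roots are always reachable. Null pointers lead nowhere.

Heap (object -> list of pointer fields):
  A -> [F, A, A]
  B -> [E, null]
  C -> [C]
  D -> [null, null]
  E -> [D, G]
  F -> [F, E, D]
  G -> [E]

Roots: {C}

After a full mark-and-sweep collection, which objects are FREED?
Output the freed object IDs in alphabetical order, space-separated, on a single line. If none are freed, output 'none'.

Roots: C
Mark C: refs=C, marked=C
Unmarked (collected): A B D E F G

Answer: A B D E F G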